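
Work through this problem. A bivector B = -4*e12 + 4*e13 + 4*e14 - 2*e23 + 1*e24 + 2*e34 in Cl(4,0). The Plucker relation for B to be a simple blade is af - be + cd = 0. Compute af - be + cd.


Plucker relation: af - be + cd
a*f = (-4)*2 = -8
b*e = 4*1 = 4
c*d = 4*(-2) = -8
af - be + cd = -8 - 4 + (-8)
= -20


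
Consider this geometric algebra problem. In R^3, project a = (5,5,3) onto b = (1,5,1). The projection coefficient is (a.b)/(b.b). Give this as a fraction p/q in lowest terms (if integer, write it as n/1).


Projection coefficient = (a . b) / (b . b)
a . b = 5*1 + 5*5 + 3*1
= 5 + 25 + 3 = 33
b . b = 1^2 + 5^2 + 1^2
= 1 + 25 + 1 = 27
Coefficient = 33/27
In lowest terms: 11/9


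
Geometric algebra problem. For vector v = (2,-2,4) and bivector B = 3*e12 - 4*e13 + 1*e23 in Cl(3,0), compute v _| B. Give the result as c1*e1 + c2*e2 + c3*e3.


Left contraction v _| B = <vB>_1 (grade-1 part of the geometric product vB).
Using e1_|e12 = e2, e2_|e12 = -e1, e1_|e13 = e3, e3_|e13 = -e1, e2_|e23 = e3, e3_|e23 = -e2:
e1 coeff: -v2*b12 - v3*b13 = -(-2)*(3) - (4)*(-4) = 22
e2 coeff: v1*b12 - v3*b23 = (2)*(3) - (4)*(1) = 2
e3 coeff: v1*b13 + v2*b23 = (2)*(-4) + (-2)*(1) = -10
v _| B = 22*e1 + 2*e2 - 10*e3


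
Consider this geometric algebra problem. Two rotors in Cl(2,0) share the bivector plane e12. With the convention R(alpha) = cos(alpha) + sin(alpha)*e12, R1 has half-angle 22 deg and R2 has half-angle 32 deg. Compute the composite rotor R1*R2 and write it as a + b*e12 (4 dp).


Same-plane rotors commute and their half-angles add:
R1*R2 = cos(a1 + a2) + sin(a1 + a2)*e12.
a1 + a2 = 22 + 32 = 54 deg
cos(54 deg) = 0.5878
sin(54 deg) = 0.8090
R1*R2 = 0.5878 + 0.8090*e12


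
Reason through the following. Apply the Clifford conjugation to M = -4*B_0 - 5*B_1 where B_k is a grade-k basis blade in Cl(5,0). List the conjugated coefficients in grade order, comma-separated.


Clifford conjugate sign for grade k: (-1)^(k(k+1)/2)
Grade 0: (-1)^(0*1/2) = (-1)^0 = 1, coeff -4 -> -4
Grade 1: (-1)^(1*2/2) = (-1)^1 = -1, coeff -5 -> 5
Conjugated coefficients: -4, 5


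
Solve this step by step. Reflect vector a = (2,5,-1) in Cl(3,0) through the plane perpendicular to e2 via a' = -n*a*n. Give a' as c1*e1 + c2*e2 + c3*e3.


Reflection formula: a' = -n*a*n, with n = e2 (unit vector, n^2 = 1).
For reflection through hyperplane perp to e2:
The component along e2 flips sign, others stay.
a = (2, 5, -1)
a' = (2, -5, -1)
a' = 2*e1 - 5*e2 - 1*e3


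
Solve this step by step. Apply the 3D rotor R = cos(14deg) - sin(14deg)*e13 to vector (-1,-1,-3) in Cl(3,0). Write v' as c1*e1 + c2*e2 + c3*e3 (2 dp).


Rotor R = cos(14deg) - sin(14deg)*e13
Rotation angle theta = 2 * 14 = 28 degrees in the e13 plane (e1 -> e3).
The component perpendicular to the plane (e2) is invariant: v'_2 = v2 = -1.00
cos(28deg) = 0.8829, sin(28deg) = 0.4695
v'_1 = v1*cos(theta) - v3*sin(theta) = -1*0.8829 - (-3)*0.4695 = 0.53
v'_3 = v1*sin(theta) + v3*cos(theta) = -1*0.4695 + (-3)*0.8829 = -3.12
v' = 0.53*e1 - 1.00*e2 - 3.12*e3


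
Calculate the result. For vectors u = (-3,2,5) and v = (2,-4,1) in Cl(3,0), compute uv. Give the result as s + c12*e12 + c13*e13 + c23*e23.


In Cl(3,0): e_i^2 = 1, e_ie_j = -e_je_i for i != j.
Scalar part = u . v = (-3)*2 + 2*(-4) + 5*1
= -6 + (-8) + 5 = -9
e12 coeff = (-3)*(-4) - 2*2 = 12 - 4 = 8
e13 coeff = (-3)*1 - 5*2 = -3 - 10 = -13
e23 coeff = 2*1 - 5*(-4) = 2 - (-20) = 22
uv = -9 + 8*e12 - 13*e13 + 22*e23


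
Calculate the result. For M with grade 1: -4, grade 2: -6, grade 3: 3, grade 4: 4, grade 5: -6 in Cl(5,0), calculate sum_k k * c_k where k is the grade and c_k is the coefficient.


Grade-weighted sum = sum of grade_k * coefficient_k
1*(-4) = -4
2*(-6) = -12
3*3 = 9
4*4 = 16
5*(-6) = -30
Total = -4 + (-12) + 9 + 16 + (-30) = -21


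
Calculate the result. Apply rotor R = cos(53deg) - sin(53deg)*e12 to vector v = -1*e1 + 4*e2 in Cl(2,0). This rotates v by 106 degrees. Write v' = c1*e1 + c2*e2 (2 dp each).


Rotor R = cos(53deg) - sin(53deg)*e12
Rotation angle theta = 2 * 53 = 106 degrees
v' = R*v*~R rotates v by theta.
cos(106deg) = -0.2756, sin(106deg) = 0.9613
v'_1 = -1*cos(106deg) - 4*sin(106deg)
= -1*(-0.2756) - 4*0.9613
= -3.57
v'_2 = -1*sin(106deg) + 4*cos(106deg)
= -1*0.9613 + 4*(-0.2756)
= -2.06
v' = -3.57*e1 - 2.06*e2


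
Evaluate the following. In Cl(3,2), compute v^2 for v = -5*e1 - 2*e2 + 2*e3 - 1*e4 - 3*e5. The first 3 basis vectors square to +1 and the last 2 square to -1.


v^2 = sum of c_i^2 * e_i^2
Positive signature terms (e_i^2 = +1): (-5)^2 + (-2)^2 + 2^2 = 33
Negative signature terms (e_j^2 = -1): (-1)^2 + (-3)^2 = 10
v^2 = 33 - 10 = 23


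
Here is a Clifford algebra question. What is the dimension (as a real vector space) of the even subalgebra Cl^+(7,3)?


Even subalgebra dimension = 2^(n-1)
n = 7 + 3 = 10
2^(10 - 1) = 2^9 = 512
Verification: sum of C(10,k) for even k = 1 + 45 + 210 + 210 + 45 + 1 = 512
Result = 512


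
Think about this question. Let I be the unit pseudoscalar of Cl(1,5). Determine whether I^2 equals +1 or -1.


The pseudoscalar I = e1...e_n (product of all n generators) of Cl(p,q) satisfies I^2 = (-1)^(q + n(n-1)/2).
p = 1, q = 5, n = p + q = 6
n(n-1)/2 = 6 * 5 / 2 = 15
Exponent = q + n(n-1)/2 = 5 + 15 = 20
I^2 = (-1)^20 = +1


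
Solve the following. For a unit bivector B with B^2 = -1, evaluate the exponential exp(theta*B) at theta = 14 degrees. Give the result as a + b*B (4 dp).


For a unit bivector B with B^2 = -1, the exponential series gives
e^(theta*B) = cos(theta) + sin(theta)*B (the GA analogue of Euler's formula).
theta = 14 degrees = 0.244346 rad
cos(14 deg) = 0.9703
sin(14 deg) = 0.2419
exp(theta*B) = 0.9703 + 0.2419*B


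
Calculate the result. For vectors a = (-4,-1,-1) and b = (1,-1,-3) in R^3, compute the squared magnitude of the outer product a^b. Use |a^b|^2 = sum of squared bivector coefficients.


a wedge b = (a1*b2 - a2*b1)*e12 + (a1*b3 - a3*b1)*e13 + (a2*b3 - a3*b2)*e23
e12 coeff: (-4)*(-1) - (-1)*1 = 4 - (-1) = 5
e13 coeff: (-4)*(-3) - (-1)*1 = 12 - (-1) = 13
e23 coeff: (-1)*(-3) - (-1)*(-1) = 3 - 1 = 2
|a wedge b|^2 = 5^2 + 13^2 + 2^2
= 25 + 169 + 4
= 198


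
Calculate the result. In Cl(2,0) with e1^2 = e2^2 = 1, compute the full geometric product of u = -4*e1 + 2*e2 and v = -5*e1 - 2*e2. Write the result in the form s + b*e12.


Expand: (-4*e1 + 2*e2)(-5*e1 - 2*e2)
= (-4)*(-5)*e1e1 + (-4)*(-2)*e1e2 + 2*(-5)*e2e1 + 2*(-2)*e2e2
Using e1^2 = e2^2 = 1, e2e1 = -e1e2:
Scalar part s = (-4)*(-5) + 2*(-2) = 20 + (-4) = 16
Bivector part b = (-4)*(-2) - 2*(-5) = 8 - (-10) = 18
uv = 16 + 18*e12


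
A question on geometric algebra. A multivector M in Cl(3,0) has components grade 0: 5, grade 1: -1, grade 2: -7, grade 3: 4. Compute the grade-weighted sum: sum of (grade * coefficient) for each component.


Grade-weighted sum = sum of grade_k * coefficient_k
0*5 = 0
1*(-1) = -1
2*(-7) = -14
3*4 = 12
Total = 0 + (-1) + (-14) + 12 = -3


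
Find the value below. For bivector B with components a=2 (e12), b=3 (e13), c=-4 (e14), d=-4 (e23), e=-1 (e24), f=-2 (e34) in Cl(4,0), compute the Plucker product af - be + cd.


Plucker relation: af - be + cd
a*f = 2*(-2) = -4
b*e = 3*(-1) = -3
c*d = (-4)*(-4) = 16
af - be + cd = -4 - (-3) + 16
= 15


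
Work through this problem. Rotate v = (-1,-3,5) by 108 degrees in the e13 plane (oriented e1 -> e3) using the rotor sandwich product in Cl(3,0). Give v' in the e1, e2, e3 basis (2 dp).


Rotor R = cos(54deg) - sin(54deg)*e13
Rotation angle theta = 2 * 54 = 108 degrees in the e13 plane (e1 -> e3).
The component perpendicular to the plane (e2) is invariant: v'_2 = v2 = -3.00
cos(108deg) = -0.3090, sin(108deg) = 0.9511
v'_1 = v1*cos(theta) - v3*sin(theta) = -1*(-0.3090) - 5*0.9511 = -4.45
v'_3 = v1*sin(theta) + v3*cos(theta) = -1*0.9511 + 5*(-0.3090) = -2.50
v' = -4.45*e1 - 3.00*e2 - 2.50*e3


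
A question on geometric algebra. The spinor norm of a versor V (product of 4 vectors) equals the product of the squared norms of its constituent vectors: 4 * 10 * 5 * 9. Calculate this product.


Spinor norm N(V) = |v1|^2 * |v2|^2 * ... * |v4|^2
= 4 * 10 * 5 * 9
Running product: 4, 40, 200, 1800
N(V) = 1800


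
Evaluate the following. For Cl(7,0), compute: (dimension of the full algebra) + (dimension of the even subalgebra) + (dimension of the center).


n = 7 + 0 = 7
Total dim = 2^7 = 128
Even subalgebra dim = 2^6 = 64
n is odd, so center dim = 2
Sum = 128 + 64 + 2 = 194


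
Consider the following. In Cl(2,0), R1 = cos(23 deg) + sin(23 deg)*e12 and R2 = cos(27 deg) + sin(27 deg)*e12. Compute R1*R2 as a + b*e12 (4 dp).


Same-plane rotors commute and their half-angles add:
R1*R2 = cos(a1 + a2) + sin(a1 + a2)*e12.
a1 + a2 = 23 + 27 = 50 deg
cos(50 deg) = 0.6428
sin(50 deg) = 0.7660
R1*R2 = 0.6428 + 0.7660*e12


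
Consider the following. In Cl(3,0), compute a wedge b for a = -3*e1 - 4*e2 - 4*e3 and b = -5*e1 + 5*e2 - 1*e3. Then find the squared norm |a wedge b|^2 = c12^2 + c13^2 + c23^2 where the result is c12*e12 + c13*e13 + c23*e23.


a wedge b = (a1*b2 - a2*b1)*e12 + (a1*b3 - a3*b1)*e13 + (a2*b3 - a3*b2)*e23
e12 coeff: (-3)*5 - (-4)*(-5) = -15 - 20 = -35
e13 coeff: (-3)*(-1) - (-4)*(-5) = 3 - 20 = -17
e23 coeff: (-4)*(-1) - (-4)*5 = 4 - (-20) = 24
|a wedge b|^2 = (-35)^2 + (-17)^2 + 24^2
= 1225 + 289 + 576
= 2090


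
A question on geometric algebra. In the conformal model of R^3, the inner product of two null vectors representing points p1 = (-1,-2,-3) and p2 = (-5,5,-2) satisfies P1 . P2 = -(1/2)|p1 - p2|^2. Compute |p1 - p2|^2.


p1 - p2 = (4, -7, -1)
|p1 - p2|^2 = 4^2 + (-7)^2 + (-1)^2
= 16 + 49 + 1
= 66


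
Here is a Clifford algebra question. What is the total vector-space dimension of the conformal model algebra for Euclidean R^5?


The conformal model of R^5 uses Cl(6,1): the 5 Euclidean generators plus two extra orthogonal generators e+ (e+^2 = +1) and e- (e-^2 = -1), from which the null vectors e0, einf are built.
Number of generators m = 5 + 2 = 7.
dim Cl(p,q) = 2^m = 2^7 = 128


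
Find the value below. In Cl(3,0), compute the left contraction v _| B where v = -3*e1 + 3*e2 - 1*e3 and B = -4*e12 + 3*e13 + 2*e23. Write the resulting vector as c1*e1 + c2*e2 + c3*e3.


Left contraction v _| B = <vB>_1 (grade-1 part of the geometric product vB).
Using e1_|e12 = e2, e2_|e12 = -e1, e1_|e13 = e3, e3_|e13 = -e1, e2_|e23 = e3, e3_|e23 = -e2:
e1 coeff: -v2*b12 - v3*b13 = -(3)*(-4) - (-1)*(3) = 15
e2 coeff: v1*b12 - v3*b23 = (-3)*(-4) - (-1)*(2) = 14
e3 coeff: v1*b13 + v2*b23 = (-3)*(3) + (3)*(2) = -3
v _| B = 15*e1 + 14*e2 - 3*e3


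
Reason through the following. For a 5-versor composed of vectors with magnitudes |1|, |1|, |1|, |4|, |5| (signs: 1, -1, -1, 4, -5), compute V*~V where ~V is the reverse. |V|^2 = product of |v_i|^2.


Each vector v_i has |v_i|^2 = s_i^2
Squared scales: 1^2 = 1, (-1)^2 = 1, (-1)^2 = 1, 4^2 = 16, (-5)^2 = 25
|V|^2 = 1 * 1 * 1 * 16 * 25
= 400


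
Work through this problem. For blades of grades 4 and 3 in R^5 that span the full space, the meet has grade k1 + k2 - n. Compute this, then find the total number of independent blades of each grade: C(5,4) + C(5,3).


Meet grade = grade(A) + grade(B) - n
= 4 + 3 - 5 = 2
C(5,4) = 5
C(5,3) = 10
dim_A + dim_B = 5 + 10 = 15


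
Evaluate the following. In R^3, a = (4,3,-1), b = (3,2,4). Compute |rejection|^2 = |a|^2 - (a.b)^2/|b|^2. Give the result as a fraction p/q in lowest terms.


|a|^2 = 4^2 + 3^2 + (-1)^2 = 26
|b|^2 = 3^2 + 2^2 + 4^2 = 29
a . b = 4*3 + 3*2 + (-1)*4 = 14
(a.b)^2 = 14^2 = 196
|rej|^2 = 26 - 196/29
= (754 - 196)/29
= 558/29
In lowest terms: 558/29


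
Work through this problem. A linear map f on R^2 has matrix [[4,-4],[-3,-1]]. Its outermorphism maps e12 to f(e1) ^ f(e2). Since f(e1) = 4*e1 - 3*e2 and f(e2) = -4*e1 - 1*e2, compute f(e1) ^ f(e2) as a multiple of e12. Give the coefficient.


The outermorphism of a linear map f sends e1^e2 to f(e1)^f(e2).
f(e1) = 4*e1 - 3*e2
f(e2) = -4*e1 - 1*e2
f(e1) ^ f(e2) = (4*e1 - 3*e2) ^ (-4*e1 - 1*e2)
= 4*(-1)*e12 + (-3)*(-4)*e21
= (-4 - 12)*e12
= -16*e12
Coefficient = -16


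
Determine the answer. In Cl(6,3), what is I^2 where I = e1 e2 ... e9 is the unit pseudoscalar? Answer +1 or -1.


The pseudoscalar I = e1...e_n (product of all n generators) of Cl(p,q) satisfies I^2 = (-1)^(q + n(n-1)/2).
p = 6, q = 3, n = p + q = 9
n(n-1)/2 = 9 * 8 / 2 = 36
Exponent = q + n(n-1)/2 = 3 + 36 = 39
I^2 = (-1)^39 = -1


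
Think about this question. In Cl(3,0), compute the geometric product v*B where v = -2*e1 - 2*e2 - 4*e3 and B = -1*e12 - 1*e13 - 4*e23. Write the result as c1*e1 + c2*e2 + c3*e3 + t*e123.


vB has grade-1 (vector) and grade-3 (trivector) parts: vB = (v _| B) + (v ^ B).
Vector part <vB>_1:
  e1: -v2*b12 - v3*b13 = -(-2)*(-1) - (-4)*(-1) = -6
  e2: v1*b12 - v3*b23 = (-2)*(-1) - (-4)*(-4) = -14
  e3: v1*b13 + v2*b23 = (-2)*(-1) + (-2)*(-4) = 10
Trivector part <vB>_3:
  e123: v1*b23 - v2*b13 + v3*b12 = (-2)*(-4) - (-2)*(-1) + (-4)*(-1) = 10
vB = -6*e1 - 14*e2 + 10*e3 + 10*e123


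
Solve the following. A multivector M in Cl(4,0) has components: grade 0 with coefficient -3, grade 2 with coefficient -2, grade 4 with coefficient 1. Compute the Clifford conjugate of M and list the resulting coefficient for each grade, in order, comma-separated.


Clifford conjugate sign for grade k: (-1)^(k(k+1)/2)
Grade 0: (-1)^(0*1/2) = (-1)^0 = 1, coeff -3 -> -3
Grade 2: (-1)^(2*3/2) = (-1)^3 = -1, coeff -2 -> 2
Grade 4: (-1)^(4*5/2) = (-1)^10 = 1, coeff 1 -> 1
Conjugated coefficients: -3, 2, 1


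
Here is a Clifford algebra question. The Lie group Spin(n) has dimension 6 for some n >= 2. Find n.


dim Spin(n) = dim so(n) = n(n-1)/2.
Solve n(n-1)/2 = 6, i.e. n^2 - n - 12 = 0.
Discriminant = 1 + 8*6 = 49
n = (1 + sqrt(49))/2 = (1 + 7)/2 = 4


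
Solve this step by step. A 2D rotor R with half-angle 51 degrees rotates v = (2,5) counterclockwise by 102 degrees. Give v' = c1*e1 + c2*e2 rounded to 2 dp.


Rotor R = cos(51deg) - sin(51deg)*e12
Rotation angle theta = 2 * 51 = 102 degrees
v' = R*v*~R rotates v by theta.
cos(102deg) = -0.2079, sin(102deg) = 0.9781
v'_1 = 2*cos(102deg) - 5*sin(102deg)
= 2*(-0.2079) - 5*0.9781
= -5.31
v'_2 = 2*sin(102deg) + 5*cos(102deg)
= 2*0.9781 + 5*(-0.2079)
= 0.92
v' = -5.31*e1 + 0.92*e2


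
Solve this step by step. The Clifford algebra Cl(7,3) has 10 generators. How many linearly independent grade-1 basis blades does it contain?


Number of grade-k basis blades in Cl(p,q) with n = p + q is C(n, k).
n = 7 + 3 = 10
C(10, 1) = 10! / (1! * 9!)
= 3628800 / (1 * 362880)
= 10


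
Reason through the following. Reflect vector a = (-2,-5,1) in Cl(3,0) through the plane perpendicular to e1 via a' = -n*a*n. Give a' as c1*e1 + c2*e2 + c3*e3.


Reflection formula: a' = -n*a*n, with n = e1 (unit vector, n^2 = 1).
For reflection through hyperplane perp to e1:
The component along e1 flips sign, others stay.
a = (-2, -5, 1)
a' = (2, -5, 1)
a' = 2*e1 - 5*e2 + 1*e3


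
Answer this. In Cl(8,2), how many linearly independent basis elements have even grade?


Even subalgebra dimension = 2^(n-1)
n = 8 + 2 = 10
2^(10 - 1) = 2^9 = 512
Verification: sum of C(10,k) for even k = 1 + 45 + 210 + 210 + 45 + 1 = 512
Result = 512


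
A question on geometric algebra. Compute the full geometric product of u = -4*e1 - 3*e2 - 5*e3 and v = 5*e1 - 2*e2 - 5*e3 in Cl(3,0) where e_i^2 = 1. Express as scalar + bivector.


In Cl(3,0): e_i^2 = 1, e_ie_j = -e_je_i for i != j.
Scalar part = u . v = (-4)*5 + (-3)*(-2) + (-5)*(-5)
= -20 + 6 + 25 = 11
e12 coeff = (-4)*(-2) - (-3)*5 = 8 - (-15) = 23
e13 coeff = (-4)*(-5) - (-5)*5 = 20 - (-25) = 45
e23 coeff = (-3)*(-5) - (-5)*(-2) = 15 - 10 = 5
uv = 11 + 23*e12 + 45*e13 + 5*e23


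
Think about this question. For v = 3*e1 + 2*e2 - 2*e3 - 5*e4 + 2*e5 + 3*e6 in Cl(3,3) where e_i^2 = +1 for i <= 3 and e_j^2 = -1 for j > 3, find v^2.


v^2 = sum of c_i^2 * e_i^2
Positive signature terms (e_i^2 = +1): 3^2 + 2^2 + (-2)^2 = 17
Negative signature terms (e_j^2 = -1): (-5)^2 + 2^2 + 3^2 = 38
v^2 = 17 - 38 = -21


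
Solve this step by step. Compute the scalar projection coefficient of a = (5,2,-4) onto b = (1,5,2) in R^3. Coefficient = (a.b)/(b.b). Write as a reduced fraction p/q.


Projection coefficient = (a . b) / (b . b)
a . b = 5*1 + 2*5 + (-4)*2
= 5 + 10 + (-8) = 7
b . b = 1^2 + 5^2 + 2^2
= 1 + 25 + 4 = 30
Coefficient = 7/30
In lowest terms: 7/30


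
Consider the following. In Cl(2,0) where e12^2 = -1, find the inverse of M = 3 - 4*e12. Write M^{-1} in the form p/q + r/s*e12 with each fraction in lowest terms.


M = 3 - 4*e12, where e12^2 = -1.
Since M commutes with its reverse ~M = a - b*e12, M * ~M = a^2 - b^2*e12^2 = a^2 + b^2.
So M^{-1} = ~M / (a^2 + b^2) = (a - b*e12)/(a^2 + b^2).
a^2 + b^2 = 9 + 16 = 25
Scalar part = 3/25 = 3/25
Bivector coeff = 4/25 = 4/25
M^{-1} = 3/25 + 4/25*e12


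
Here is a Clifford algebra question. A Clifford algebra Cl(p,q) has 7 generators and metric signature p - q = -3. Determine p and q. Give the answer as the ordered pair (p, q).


We need p + q = 7 and p - q = -3.
Adding: 2p = 7 + (-3) = 4, so p = 2.
Then q = 7 - 2 = 5.
(p, q) = (2, 5)


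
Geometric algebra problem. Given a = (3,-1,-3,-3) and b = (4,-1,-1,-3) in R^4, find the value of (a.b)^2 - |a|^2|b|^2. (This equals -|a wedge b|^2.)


a . b = 3*4 + (-1)*(-1) + (-3)*(-1) + (-3)*(-3)
= 12 + 1 + 3 + 9 = 25
|a|^2 = 3^2 + (-1)^2 + (-3)^2 + (-3)^2 = 28
|b|^2 = 4^2 + (-1)^2 + (-1)^2 + (-3)^2 = 27
(a.b)^2 = 25^2 = 625
|a|^2 * |b|^2 = 28 * 27 = 756
Result = 625 - 756 = -131


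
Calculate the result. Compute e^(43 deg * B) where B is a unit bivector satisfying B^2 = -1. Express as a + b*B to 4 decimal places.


For a unit bivector B with B^2 = -1, the exponential series gives
e^(theta*B) = cos(theta) + sin(theta)*B (the GA analogue of Euler's formula).
theta = 43 degrees = 0.750492 rad
cos(43 deg) = 0.7314
sin(43 deg) = 0.6820
exp(theta*B) = 0.7314 + 0.6820*B


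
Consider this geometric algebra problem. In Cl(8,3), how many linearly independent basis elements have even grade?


Even subalgebra dimension = 2^(n-1)
n = 8 + 3 = 11
2^(11 - 1) = 2^10 = 1024
Verification: sum of C(11,k) for even k = 1 + 55 + 330 + 462 + 165 + 11 = 1024
Result = 1024


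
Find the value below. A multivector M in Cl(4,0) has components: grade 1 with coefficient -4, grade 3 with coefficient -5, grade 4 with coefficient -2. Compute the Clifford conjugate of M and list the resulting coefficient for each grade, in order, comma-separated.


Clifford conjugate sign for grade k: (-1)^(k(k+1)/2)
Grade 1: (-1)^(1*2/2) = (-1)^1 = -1, coeff -4 -> 4
Grade 3: (-1)^(3*4/2) = (-1)^6 = 1, coeff -5 -> -5
Grade 4: (-1)^(4*5/2) = (-1)^10 = 1, coeff -2 -> -2
Conjugated coefficients: 4, -5, -2


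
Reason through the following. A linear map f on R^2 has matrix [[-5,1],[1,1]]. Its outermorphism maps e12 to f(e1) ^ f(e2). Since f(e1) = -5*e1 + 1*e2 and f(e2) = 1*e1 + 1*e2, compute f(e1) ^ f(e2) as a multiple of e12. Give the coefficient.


The outermorphism of a linear map f sends e1^e2 to f(e1)^f(e2).
f(e1) = -5*e1 + 1*e2
f(e2) = 1*e1 + 1*e2
f(e1) ^ f(e2) = (-5*e1 + 1*e2) ^ (1*e1 + 1*e2)
= (-5)*1*e12 + 1*1*e21
= (-5 - 1)*e12
= -6*e12
Coefficient = -6


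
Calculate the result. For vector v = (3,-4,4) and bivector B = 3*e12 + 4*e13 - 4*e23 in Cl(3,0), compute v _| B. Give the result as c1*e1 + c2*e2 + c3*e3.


Left contraction v _| B = <vB>_1 (grade-1 part of the geometric product vB).
Using e1_|e12 = e2, e2_|e12 = -e1, e1_|e13 = e3, e3_|e13 = -e1, e2_|e23 = e3, e3_|e23 = -e2:
e1 coeff: -v2*b12 - v3*b13 = -(-4)*(3) - (4)*(4) = -4
e2 coeff: v1*b12 - v3*b23 = (3)*(3) - (4)*(-4) = 25
e3 coeff: v1*b13 + v2*b23 = (3)*(4) + (-4)*(-4) = 28
v _| B = -4*e1 + 25*e2 + 28*e3


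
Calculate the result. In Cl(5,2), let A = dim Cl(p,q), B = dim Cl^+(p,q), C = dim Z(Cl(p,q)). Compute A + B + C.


n = 5 + 2 = 7
Total dim = 2^7 = 128
Even subalgebra dim = 2^6 = 64
n is odd, so center dim = 2
Sum = 128 + 64 + 2 = 194


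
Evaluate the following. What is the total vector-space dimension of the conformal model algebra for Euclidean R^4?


The conformal model of R^4 uses Cl(5,1): the 4 Euclidean generators plus two extra orthogonal generators e+ (e+^2 = +1) and e- (e-^2 = -1), from which the null vectors e0, einf are built.
Number of generators m = 4 + 2 = 6.
dim Cl(p,q) = 2^m = 2^6 = 64


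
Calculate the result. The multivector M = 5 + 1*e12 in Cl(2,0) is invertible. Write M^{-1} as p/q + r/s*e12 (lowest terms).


M = 5 + 1*e12, where e12^2 = -1.
Since M commutes with its reverse ~M = a - b*e12, M * ~M = a^2 - b^2*e12^2 = a^2 + b^2.
So M^{-1} = ~M / (a^2 + b^2) = (a - b*e12)/(a^2 + b^2).
a^2 + b^2 = 25 + 1 = 26
Scalar part = 5/26 = 5/26
Bivector coeff = -1/26 = -1/26
M^{-1} = 5/26 - 1/26*e12


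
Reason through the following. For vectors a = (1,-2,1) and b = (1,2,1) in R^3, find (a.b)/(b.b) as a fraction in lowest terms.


Projection coefficient = (a . b) / (b . b)
a . b = 1*1 + (-2)*2 + 1*1
= 1 + (-4) + 1 = -2
b . b = 1^2 + 2^2 + 1^2
= 1 + 4 + 1 = 6
Coefficient = -2/6
In lowest terms: -1/3


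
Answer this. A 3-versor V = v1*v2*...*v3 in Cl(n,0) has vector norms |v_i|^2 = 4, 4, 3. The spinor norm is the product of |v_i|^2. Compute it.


Spinor norm N(V) = |v1|^2 * |v2|^2 * ... * |v3|^2
= 4 * 4 * 3
Running product: 4, 16, 48
N(V) = 48


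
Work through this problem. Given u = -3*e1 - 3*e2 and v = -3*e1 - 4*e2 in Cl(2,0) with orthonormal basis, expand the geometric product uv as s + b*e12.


Expand: (-3*e1 - 3*e2)(-3*e1 - 4*e2)
= (-3)*(-3)*e1e1 + (-3)*(-4)*e1e2 + (-3)*(-3)*e2e1 + (-3)*(-4)*e2e2
Using e1^2 = e2^2 = 1, e2e1 = -e1e2:
Scalar part s = (-3)*(-3) + (-3)*(-4) = 9 + 12 = 21
Bivector part b = (-3)*(-4) - (-3)*(-3) = 12 - 9 = 3
uv = 21 + 3*e12


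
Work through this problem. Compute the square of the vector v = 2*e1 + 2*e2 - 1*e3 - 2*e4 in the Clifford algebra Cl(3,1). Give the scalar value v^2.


v^2 = sum of c_i^2 * e_i^2
Positive signature terms (e_i^2 = +1): 2^2 + 2^2 + (-1)^2 = 9
Negative signature terms (e_j^2 = -1): (-2)^2 = 4
v^2 = 9 - 4 = 5


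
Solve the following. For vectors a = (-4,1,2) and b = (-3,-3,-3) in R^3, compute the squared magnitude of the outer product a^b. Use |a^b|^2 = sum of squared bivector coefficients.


a wedge b = (a1*b2 - a2*b1)*e12 + (a1*b3 - a3*b1)*e13 + (a2*b3 - a3*b2)*e23
e12 coeff: (-4)*(-3) - 1*(-3) = 12 - (-3) = 15
e13 coeff: (-4)*(-3) - 2*(-3) = 12 - (-6) = 18
e23 coeff: 1*(-3) - 2*(-3) = -3 - (-6) = 3
|a wedge b|^2 = 15^2 + 18^2 + 3^2
= 225 + 324 + 9
= 558


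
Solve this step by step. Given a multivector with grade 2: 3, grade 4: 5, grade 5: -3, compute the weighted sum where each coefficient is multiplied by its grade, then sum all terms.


Grade-weighted sum = sum of grade_k * coefficient_k
2*3 = 6
4*5 = 20
5*(-3) = -15
Total = 6 + 20 + (-15) = 11


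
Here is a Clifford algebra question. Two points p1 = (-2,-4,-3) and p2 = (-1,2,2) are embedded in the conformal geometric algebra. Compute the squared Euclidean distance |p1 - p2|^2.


p1 - p2 = (-1, -6, -5)
|p1 - p2|^2 = (-1)^2 + (-6)^2 + (-5)^2
= 1 + 36 + 25
= 62


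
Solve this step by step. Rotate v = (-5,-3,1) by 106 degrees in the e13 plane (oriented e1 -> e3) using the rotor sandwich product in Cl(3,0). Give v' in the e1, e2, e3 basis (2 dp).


Rotor R = cos(53deg) - sin(53deg)*e13
Rotation angle theta = 2 * 53 = 106 degrees in the e13 plane (e1 -> e3).
The component perpendicular to the plane (e2) is invariant: v'_2 = v2 = -3.00
cos(106deg) = -0.2756, sin(106deg) = 0.9613
v'_1 = v1*cos(theta) - v3*sin(theta) = -5*(-0.2756) - 1*0.9613 = 0.42
v'_3 = v1*sin(theta) + v3*cos(theta) = -5*0.9613 + 1*(-0.2756) = -5.08
v' = 0.42*e1 - 3.00*e2 - 5.08*e3


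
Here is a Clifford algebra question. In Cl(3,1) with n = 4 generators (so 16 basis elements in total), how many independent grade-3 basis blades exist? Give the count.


Number of grade-k basis blades in Cl(p,q) with n = p + q is C(n, k).
n = 3 + 1 = 4
C(4, 3) = 4! / (3! * 1!)
= 24 / (6 * 1)
= 4


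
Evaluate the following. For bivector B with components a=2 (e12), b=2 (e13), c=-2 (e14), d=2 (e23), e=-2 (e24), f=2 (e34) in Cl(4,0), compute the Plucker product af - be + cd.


Plucker relation: af - be + cd
a*f = 2*2 = 4
b*e = 2*(-2) = -4
c*d = (-2)*2 = -4
af - be + cd = 4 - (-4) + (-4)
= 4


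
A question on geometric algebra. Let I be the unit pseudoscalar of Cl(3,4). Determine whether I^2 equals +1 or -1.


The pseudoscalar I = e1...e_n (product of all n generators) of Cl(p,q) satisfies I^2 = (-1)^(q + n(n-1)/2).
p = 3, q = 4, n = p + q = 7
n(n-1)/2 = 7 * 6 / 2 = 21
Exponent = q + n(n-1)/2 = 4 + 21 = 25
I^2 = (-1)^25 = -1


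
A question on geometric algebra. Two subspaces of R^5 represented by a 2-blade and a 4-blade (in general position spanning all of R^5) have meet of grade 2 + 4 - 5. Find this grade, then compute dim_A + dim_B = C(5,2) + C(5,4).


Meet grade = grade(A) + grade(B) - n
= 2 + 4 - 5 = 1
C(5,2) = 10
C(5,4) = 5
dim_A + dim_B = 10 + 5 = 15


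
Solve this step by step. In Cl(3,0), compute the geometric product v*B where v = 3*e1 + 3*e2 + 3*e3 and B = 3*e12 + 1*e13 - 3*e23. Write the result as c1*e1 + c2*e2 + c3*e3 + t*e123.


vB has grade-1 (vector) and grade-3 (trivector) parts: vB = (v _| B) + (v ^ B).
Vector part <vB>_1:
  e1: -v2*b12 - v3*b13 = -(3)*(3) - (3)*(1) = -12
  e2: v1*b12 - v3*b23 = (3)*(3) - (3)*(-3) = 18
  e3: v1*b13 + v2*b23 = (3)*(1) + (3)*(-3) = -6
Trivector part <vB>_3:
  e123: v1*b23 - v2*b13 + v3*b12 = (3)*(-3) - (3)*(1) + (3)*(3) = -3
vB = -12*e1 + 18*e2 - 6*e3 - 3*e123


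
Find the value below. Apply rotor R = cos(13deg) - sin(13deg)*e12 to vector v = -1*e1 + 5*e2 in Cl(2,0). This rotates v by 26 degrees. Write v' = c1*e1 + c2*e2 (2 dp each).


Rotor R = cos(13deg) - sin(13deg)*e12
Rotation angle theta = 2 * 13 = 26 degrees
v' = R*v*~R rotates v by theta.
cos(26deg) = 0.8988, sin(26deg) = 0.4384
v'_1 = -1*cos(26deg) - 5*sin(26deg)
= -1*0.8988 - 5*0.4384
= -3.09
v'_2 = -1*sin(26deg) + 5*cos(26deg)
= -1*0.4384 + 5*0.8988
= 4.06
v' = -3.09*e1 + 4.06*e2


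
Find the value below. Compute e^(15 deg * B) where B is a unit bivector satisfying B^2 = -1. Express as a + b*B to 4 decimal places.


For a unit bivector B with B^2 = -1, the exponential series gives
e^(theta*B) = cos(theta) + sin(theta)*B (the GA analogue of Euler's formula).
theta = 15 degrees = 0.261799 rad
cos(15 deg) = 0.9659
sin(15 deg) = 0.2588
exp(theta*B) = 0.9659 + 0.2588*B


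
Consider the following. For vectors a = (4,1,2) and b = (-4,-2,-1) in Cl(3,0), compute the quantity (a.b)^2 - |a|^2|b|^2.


a . b = 4*(-4) + 1*(-2) + 2*(-1)
= -16 + (-2) + (-2) = -20
|a|^2 = 4^2 + 1^2 + 2^2 = 21
|b|^2 = (-4)^2 + (-2)^2 + (-1)^2 = 21
(a.b)^2 = (-20)^2 = 400
|a|^2 * |b|^2 = 21 * 21 = 441
Result = 400 - 441 = -41


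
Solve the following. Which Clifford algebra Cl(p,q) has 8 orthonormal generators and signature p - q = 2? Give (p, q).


We need p + q = 8 and p - q = 2.
Adding: 2p = 8 + 2 = 10, so p = 5.
Then q = 8 - 5 = 3.
(p, q) = (5, 3)


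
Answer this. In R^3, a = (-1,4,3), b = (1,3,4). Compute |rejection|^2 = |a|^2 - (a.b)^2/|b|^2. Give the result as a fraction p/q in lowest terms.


|a|^2 = (-1)^2 + 4^2 + 3^2 = 26
|b|^2 = 1^2 + 3^2 + 4^2 = 26
a . b = (-1)*1 + 4*3 + 3*4 = 23
(a.b)^2 = 23^2 = 529
|rej|^2 = 26 - 529/26
= (676 - 529)/26
= 147/26
In lowest terms: 147/26


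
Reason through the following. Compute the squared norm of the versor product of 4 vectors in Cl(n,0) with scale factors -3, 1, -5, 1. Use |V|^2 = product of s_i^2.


Each vector v_i has |v_i|^2 = s_i^2
Squared scales: (-3)^2 = 9, 1^2 = 1, (-5)^2 = 25, 1^2 = 1
|V|^2 = 9 * 1 * 25 * 1
= 225


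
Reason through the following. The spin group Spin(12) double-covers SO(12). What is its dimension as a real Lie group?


Spin(n) double-covers SO(n); both have Lie algebra so(n) of dimension n(n-1)/2.
n = 12
n(n-1) = 12 * 11 = 132
dim Spin(12) = 132/2 = 66


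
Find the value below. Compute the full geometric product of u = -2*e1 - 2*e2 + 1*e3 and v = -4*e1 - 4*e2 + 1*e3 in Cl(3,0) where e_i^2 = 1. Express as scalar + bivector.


In Cl(3,0): e_i^2 = 1, e_ie_j = -e_je_i for i != j.
Scalar part = u . v = (-2)*(-4) + (-2)*(-4) + 1*1
= 8 + 8 + 1 = 17
e12 coeff = (-2)*(-4) - (-2)*(-4) = 8 - 8 = 0
e13 coeff = (-2)*1 - 1*(-4) = -2 - (-4) = 2
e23 coeff = (-2)*1 - 1*(-4) = -2 - (-4) = 2
uv = 17 + 0*e12 + 2*e13 + 2*e23


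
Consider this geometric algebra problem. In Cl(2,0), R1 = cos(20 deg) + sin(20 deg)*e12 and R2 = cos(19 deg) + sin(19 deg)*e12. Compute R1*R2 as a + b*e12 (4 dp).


Same-plane rotors commute and their half-angles add:
R1*R2 = cos(a1 + a2) + sin(a1 + a2)*e12.
a1 + a2 = 20 + 19 = 39 deg
cos(39 deg) = 0.7771
sin(39 deg) = 0.6293
R1*R2 = 0.7771 + 0.6293*e12


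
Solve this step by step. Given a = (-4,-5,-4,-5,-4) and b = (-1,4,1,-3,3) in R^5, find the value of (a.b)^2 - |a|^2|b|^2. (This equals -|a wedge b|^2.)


a . b = (-4)*(-1) + (-5)*4 + (-4)*1 + (-5)*(-3) + (-4)*3
= 4 + (-20) + (-4) + 15 + (-12) = -17
|a|^2 = (-4)^2 + (-5)^2 + (-4)^2 + (-5)^2 + (-4)^2 = 98
|b|^2 = (-1)^2 + 4^2 + 1^2 + (-3)^2 + 3^2 = 36
(a.b)^2 = (-17)^2 = 289
|a|^2 * |b|^2 = 98 * 36 = 3528
Result = 289 - 3528 = -3239


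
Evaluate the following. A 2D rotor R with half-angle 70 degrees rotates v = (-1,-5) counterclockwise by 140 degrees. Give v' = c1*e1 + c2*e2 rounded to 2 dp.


Rotor R = cos(70deg) - sin(70deg)*e12
Rotation angle theta = 2 * 70 = 140 degrees
v' = R*v*~R rotates v by theta.
cos(140deg) = -0.7660, sin(140deg) = 0.6428
v'_1 = -1*cos(140deg) - (-5)*sin(140deg)
= -1*(-0.7660) - (-5)*0.6428
= 3.98
v'_2 = -1*sin(140deg) + (-5)*cos(140deg)
= -1*0.6428 + (-5)*(-0.7660)
= 3.19
v' = 3.98*e1 + 3.19*e2


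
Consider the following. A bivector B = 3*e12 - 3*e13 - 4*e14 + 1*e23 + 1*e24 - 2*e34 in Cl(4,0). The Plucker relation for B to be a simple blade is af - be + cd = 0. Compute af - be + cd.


Plucker relation: af - be + cd
a*f = 3*(-2) = -6
b*e = (-3)*1 = -3
c*d = (-4)*1 = -4
af - be + cd = -6 - (-3) + (-4)
= -7


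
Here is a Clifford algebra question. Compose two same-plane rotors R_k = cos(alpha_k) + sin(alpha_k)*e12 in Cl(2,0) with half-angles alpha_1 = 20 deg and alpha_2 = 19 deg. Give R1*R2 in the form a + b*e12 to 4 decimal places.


Same-plane rotors commute and their half-angles add:
R1*R2 = cos(a1 + a2) + sin(a1 + a2)*e12.
a1 + a2 = 20 + 19 = 39 deg
cos(39 deg) = 0.7771
sin(39 deg) = 0.6293
R1*R2 = 0.7771 + 0.6293*e12


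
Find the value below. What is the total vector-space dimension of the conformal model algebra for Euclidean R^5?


The conformal model of R^5 uses Cl(6,1): the 5 Euclidean generators plus two extra orthogonal generators e+ (e+^2 = +1) and e- (e-^2 = -1), from which the null vectors e0, einf are built.
Number of generators m = 5 + 2 = 7.
dim Cl(p,q) = 2^m = 2^7 = 128


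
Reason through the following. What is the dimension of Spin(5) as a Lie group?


Spin(n) double-covers SO(n); both have Lie algebra so(n) of dimension n(n-1)/2.
n = 5
n(n-1) = 5 * 4 = 20
dim Spin(5) = 20/2 = 10


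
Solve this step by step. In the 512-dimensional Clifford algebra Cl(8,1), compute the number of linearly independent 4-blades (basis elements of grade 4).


Number of grade-k basis blades in Cl(p,q) with n = p + q is C(n, k).
n = 8 + 1 = 9
C(9, 4) = 9! / (4! * 5!)
= 362880 / (24 * 120)
= 126


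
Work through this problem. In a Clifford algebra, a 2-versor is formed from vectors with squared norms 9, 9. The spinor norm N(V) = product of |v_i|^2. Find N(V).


Spinor norm N(V) = |v1|^2 * |v2|^2 * ... * |v2|^2
= 9 * 9
Running product: 9, 81
N(V) = 81


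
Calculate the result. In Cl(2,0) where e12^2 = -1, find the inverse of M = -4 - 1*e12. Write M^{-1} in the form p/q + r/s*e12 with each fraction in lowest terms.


M = -4 - 1*e12, where e12^2 = -1.
Since M commutes with its reverse ~M = a - b*e12, M * ~M = a^2 - b^2*e12^2 = a^2 + b^2.
So M^{-1} = ~M / (a^2 + b^2) = (a - b*e12)/(a^2 + b^2).
a^2 + b^2 = 16 + 1 = 17
Scalar part = -4/17 = -4/17
Bivector coeff = 1/17 = 1/17
M^{-1} = -4/17 + 1/17*e12


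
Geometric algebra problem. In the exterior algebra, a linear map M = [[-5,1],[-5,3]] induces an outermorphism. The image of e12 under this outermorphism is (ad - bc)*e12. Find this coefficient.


The outermorphism of a linear map f sends e1^e2 to f(e1)^f(e2).
f(e1) = -5*e1 - 5*e2
f(e2) = 1*e1 + 3*e2
f(e1) ^ f(e2) = (-5*e1 - 5*e2) ^ (1*e1 + 3*e2)
= (-5)*3*e12 + (-5)*1*e21
= (-15 - (-5))*e12
= -10*e12
Coefficient = -10


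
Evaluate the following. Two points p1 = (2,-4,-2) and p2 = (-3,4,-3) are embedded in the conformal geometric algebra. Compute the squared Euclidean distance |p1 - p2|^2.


p1 - p2 = (5, -8, 1)
|p1 - p2|^2 = 5^2 + (-8)^2 + 1^2
= 25 + 64 + 1
= 90


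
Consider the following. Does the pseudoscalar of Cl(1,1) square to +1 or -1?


The pseudoscalar I = e1...e_n (product of all n generators) of Cl(p,q) satisfies I^2 = (-1)^(q + n(n-1)/2).
p = 1, q = 1, n = p + q = 2
n(n-1)/2 = 2 * 1 / 2 = 1
Exponent = q + n(n-1)/2 = 1 + 1 = 2
I^2 = (-1)^2 = +1


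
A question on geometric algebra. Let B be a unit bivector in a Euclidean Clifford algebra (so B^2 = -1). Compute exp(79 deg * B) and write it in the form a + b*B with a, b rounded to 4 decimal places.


For a unit bivector B with B^2 = -1, the exponential series gives
e^(theta*B) = cos(theta) + sin(theta)*B (the GA analogue of Euler's formula).
theta = 79 degrees = 1.37881 rad
cos(79 deg) = 0.1908
sin(79 deg) = 0.9816
exp(theta*B) = 0.1908 + 0.9816*B


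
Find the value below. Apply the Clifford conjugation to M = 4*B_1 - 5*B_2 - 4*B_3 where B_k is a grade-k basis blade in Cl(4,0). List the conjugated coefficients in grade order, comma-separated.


Clifford conjugate sign for grade k: (-1)^(k(k+1)/2)
Grade 1: (-1)^(1*2/2) = (-1)^1 = -1, coeff 4 -> -4
Grade 2: (-1)^(2*3/2) = (-1)^3 = -1, coeff -5 -> 5
Grade 3: (-1)^(3*4/2) = (-1)^6 = 1, coeff -4 -> -4
Conjugated coefficients: -4, 5, -4


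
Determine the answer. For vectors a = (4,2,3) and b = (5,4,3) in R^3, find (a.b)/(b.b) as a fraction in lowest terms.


Projection coefficient = (a . b) / (b . b)
a . b = 4*5 + 2*4 + 3*3
= 20 + 8 + 9 = 37
b . b = 5^2 + 4^2 + 3^2
= 25 + 16 + 9 = 50
Coefficient = 37/50
In lowest terms: 37/50


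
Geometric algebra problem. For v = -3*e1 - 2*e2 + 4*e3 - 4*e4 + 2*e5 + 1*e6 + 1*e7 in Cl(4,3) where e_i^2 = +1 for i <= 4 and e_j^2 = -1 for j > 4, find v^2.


v^2 = sum of c_i^2 * e_i^2
Positive signature terms (e_i^2 = +1): (-3)^2 + (-2)^2 + 4^2 + (-4)^2 = 45
Negative signature terms (e_j^2 = -1): 2^2 + 1^2 + 1^2 = 6
v^2 = 45 - 6 = 39


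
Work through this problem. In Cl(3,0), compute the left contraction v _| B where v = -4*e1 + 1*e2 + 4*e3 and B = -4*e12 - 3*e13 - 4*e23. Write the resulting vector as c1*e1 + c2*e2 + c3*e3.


Left contraction v _| B = <vB>_1 (grade-1 part of the geometric product vB).
Using e1_|e12 = e2, e2_|e12 = -e1, e1_|e13 = e3, e3_|e13 = -e1, e2_|e23 = e3, e3_|e23 = -e2:
e1 coeff: -v2*b12 - v3*b13 = -(1)*(-4) - (4)*(-3) = 16
e2 coeff: v1*b12 - v3*b23 = (-4)*(-4) - (4)*(-4) = 32
e3 coeff: v1*b13 + v2*b23 = (-4)*(-3) + (1)*(-4) = 8
v _| B = 16*e1 + 32*e2 + 8*e3


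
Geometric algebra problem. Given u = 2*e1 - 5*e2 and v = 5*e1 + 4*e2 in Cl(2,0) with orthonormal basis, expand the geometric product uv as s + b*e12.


Expand: (2*e1 - 5*e2)(5*e1 + 4*e2)
= 2*5*e1e1 + 2*4*e1e2 + (-5)*5*e2e1 + (-5)*4*e2e2
Using e1^2 = e2^2 = 1, e2e1 = -e1e2:
Scalar part s = 2*5 + (-5)*4 = 10 + (-20) = -10
Bivector part b = 2*4 - (-5)*5 = 8 - (-25) = 33
uv = -10 + 33*e12


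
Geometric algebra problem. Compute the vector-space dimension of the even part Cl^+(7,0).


Even subalgebra dimension = 2^(n-1)
n = 7 + 0 = 7
2^(7 - 1) = 2^6 = 64
Verification: sum of C(7,k) for even k = 1 + 21 + 35 + 7 = 64
Result = 64


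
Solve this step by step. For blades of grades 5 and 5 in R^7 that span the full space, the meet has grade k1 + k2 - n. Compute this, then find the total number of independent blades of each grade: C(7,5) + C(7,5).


Meet grade = grade(A) + grade(B) - n
= 5 + 5 - 7 = 3
C(7,5) = 21
C(7,5) = 21
dim_A + dim_B = 21 + 21 = 42


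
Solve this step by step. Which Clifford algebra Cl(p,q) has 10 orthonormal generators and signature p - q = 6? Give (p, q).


We need p + q = 10 and p - q = 6.
Adding: 2p = 10 + 6 = 16, so p = 8.
Then q = 10 - 8 = 2.
(p, q) = (8, 2)


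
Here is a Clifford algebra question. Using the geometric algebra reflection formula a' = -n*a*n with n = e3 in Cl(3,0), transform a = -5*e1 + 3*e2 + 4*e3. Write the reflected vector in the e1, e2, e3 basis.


Reflection formula: a' = -n*a*n, with n = e3 (unit vector, n^2 = 1).
For reflection through hyperplane perp to e3:
The component along e3 flips sign, others stay.
a = (-5, 3, 4)
a' = (-5, 3, -4)
a' = -5*e1 + 3*e2 - 4*e3


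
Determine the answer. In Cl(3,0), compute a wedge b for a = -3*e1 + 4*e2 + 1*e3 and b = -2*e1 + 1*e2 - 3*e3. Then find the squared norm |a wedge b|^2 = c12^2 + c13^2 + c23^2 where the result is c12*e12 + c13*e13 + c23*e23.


a wedge b = (a1*b2 - a2*b1)*e12 + (a1*b3 - a3*b1)*e13 + (a2*b3 - a3*b2)*e23
e12 coeff: (-3)*1 - 4*(-2) = -3 - (-8) = 5
e13 coeff: (-3)*(-3) - 1*(-2) = 9 - (-2) = 11
e23 coeff: 4*(-3) - 1*1 = -12 - 1 = -13
|a wedge b|^2 = 5^2 + 11^2 + (-13)^2
= 25 + 121 + 169
= 315


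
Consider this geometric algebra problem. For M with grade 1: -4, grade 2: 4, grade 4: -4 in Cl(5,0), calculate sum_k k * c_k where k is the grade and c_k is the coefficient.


Grade-weighted sum = sum of grade_k * coefficient_k
1*(-4) = -4
2*4 = 8
4*(-4) = -16
Total = -4 + 8 + (-16) = -12


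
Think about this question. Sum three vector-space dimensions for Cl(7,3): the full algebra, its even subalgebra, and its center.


n = 7 + 3 = 10
Total dim = 2^10 = 1024
Even subalgebra dim = 2^9 = 512
n is even, so center dim = 1
Sum = 1024 + 512 + 1 = 1537


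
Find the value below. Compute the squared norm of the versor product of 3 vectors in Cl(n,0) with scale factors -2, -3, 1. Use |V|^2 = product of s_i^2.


Each vector v_i has |v_i|^2 = s_i^2
Squared scales: (-2)^2 = 4, (-3)^2 = 9, 1^2 = 1
|V|^2 = 4 * 9 * 1
= 36


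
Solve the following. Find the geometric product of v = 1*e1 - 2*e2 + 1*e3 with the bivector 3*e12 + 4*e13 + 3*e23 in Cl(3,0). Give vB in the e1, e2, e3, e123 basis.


vB has grade-1 (vector) and grade-3 (trivector) parts: vB = (v _| B) + (v ^ B).
Vector part <vB>_1:
  e1: -v2*b12 - v3*b13 = -(-2)*(3) - (1)*(4) = 2
  e2: v1*b12 - v3*b23 = (1)*(3) - (1)*(3) = 0
  e3: v1*b13 + v2*b23 = (1)*(4) + (-2)*(3) = -2
Trivector part <vB>_3:
  e123: v1*b23 - v2*b13 + v3*b12 = (1)*(3) - (-2)*(4) + (1)*(3) = 14
vB = 2*e1 + 0*e2 - 2*e3 + 14*e123


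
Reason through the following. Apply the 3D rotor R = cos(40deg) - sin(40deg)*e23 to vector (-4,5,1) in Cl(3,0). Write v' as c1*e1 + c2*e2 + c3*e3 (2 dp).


Rotor R = cos(40deg) - sin(40deg)*e23
Rotation angle theta = 2 * 40 = 80 degrees in the e23 plane (e2 -> e3).
The component perpendicular to the plane (e1) is invariant: v'_1 = v1 = -4.00
cos(80deg) = 0.1736, sin(80deg) = 0.9848
v'_2 = v2*cos(theta) - v3*sin(theta) = 5*0.1736 - 1*0.9848 = -0.12
v'_3 = v2*sin(theta) + v3*cos(theta) = 5*0.9848 + 1*0.1736 = 5.10
v' = -4.00*e1 - 0.12*e2 + 5.10*e3


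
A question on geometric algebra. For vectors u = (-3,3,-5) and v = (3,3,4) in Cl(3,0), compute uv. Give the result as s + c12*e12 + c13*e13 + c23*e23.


In Cl(3,0): e_i^2 = 1, e_ie_j = -e_je_i for i != j.
Scalar part = u . v = (-3)*3 + 3*3 + (-5)*4
= -9 + 9 + (-20) = -20
e12 coeff = (-3)*3 - 3*3 = -9 - 9 = -18
e13 coeff = (-3)*4 - (-5)*3 = -12 - (-15) = 3
e23 coeff = 3*4 - (-5)*3 = 12 - (-15) = 27
uv = -20 - 18*e12 + 3*e13 + 27*e23


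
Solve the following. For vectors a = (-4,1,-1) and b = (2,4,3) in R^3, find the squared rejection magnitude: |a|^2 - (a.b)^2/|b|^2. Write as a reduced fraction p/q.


|a|^2 = (-4)^2 + 1^2 + (-1)^2 = 18
|b|^2 = 2^2 + 4^2 + 3^2 = 29
a . b = (-4)*2 + 1*4 + (-1)*3 = -7
(a.b)^2 = (-7)^2 = 49
|rej|^2 = 18 - 49/29
= (522 - 49)/29
= 473/29
In lowest terms: 473/29
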